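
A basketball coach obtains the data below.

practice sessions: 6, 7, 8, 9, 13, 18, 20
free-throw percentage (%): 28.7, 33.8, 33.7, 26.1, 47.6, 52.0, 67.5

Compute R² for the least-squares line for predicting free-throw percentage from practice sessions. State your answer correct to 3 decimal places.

0.882

n = 7, Σx = 81, Σy = 289.4, Σxy = 3818.1, Σx² = 1123, Σy² = 13309.04
Sxx = Σx² − (Σx)²/n = 1123 − 937.285714 = 185.714286
Sxy = Σxy − (Σx)(Σy)/n = 3818.1 − 3348.771429 = 469.328571
Syy = Σy² − (Σy)²/n = 13309.04 − 11964.622857 = 1344.417143
R² = Sxy²/(Sxx·Syy) = (469.328571)²/(185.714286·1344.417143) = 0.882215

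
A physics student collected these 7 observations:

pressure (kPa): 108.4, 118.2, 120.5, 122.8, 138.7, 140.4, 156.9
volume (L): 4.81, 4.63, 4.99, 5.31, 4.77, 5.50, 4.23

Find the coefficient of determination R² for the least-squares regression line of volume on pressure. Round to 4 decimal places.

0.0755

n = 7, Σx = 905.9, Σy = 34.24, Σxy = 4419.519, Σx² = 118889.35, Σy² = 168.565
Sxx = Σx² − (Σx)²/n = 118889.35 − 117236.401429 = 1652.948571
Sxy = Σxy − (Σx)(Σy)/n = 4419.519 − 4431.145143 = -11.626143
Syy = Σy² − (Σy)²/n = 168.565 − 167.482514 = 1.082486
R² = Sxy²/(Sxx·Syy) = (-11.626143)²/(1652.948571·1.082486) = 0.075542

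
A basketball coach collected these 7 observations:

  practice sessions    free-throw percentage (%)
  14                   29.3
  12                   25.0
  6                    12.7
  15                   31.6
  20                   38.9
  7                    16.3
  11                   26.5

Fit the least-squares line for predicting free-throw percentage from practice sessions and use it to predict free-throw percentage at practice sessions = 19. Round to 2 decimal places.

n = 7, Σx = 85, Σy = 180.3, Σxy = 2444, Σx² = 1171
Sxx = Σx² − (Σx)²/n = 1171 − 1032.142857 = 138.857143
Sxy = Σxy − (Σx)(Σy)/n = 2444 − 2189.357143 = 254.642857
b = Sxy/Sxx = 254.642857/138.857143 = 1.833848
a = ȳ − b·x̄ = 25.757143 − 1.833848·12.142857 = 3.488992
ŷ(19) = a + b·19 = 3.488992 + 1.833848·19 = 38.332099

38.33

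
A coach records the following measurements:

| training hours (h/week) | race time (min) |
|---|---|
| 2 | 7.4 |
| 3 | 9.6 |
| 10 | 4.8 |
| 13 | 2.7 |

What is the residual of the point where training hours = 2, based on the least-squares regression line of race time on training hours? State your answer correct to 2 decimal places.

n = 4, Σx = 28, Σy = 24.5, Σxy = 126.7, Σx² = 282
Sxx = Σx² − (Σx)²/n = 282 − 196 = 86
Sxy = Σxy − (Σx)(Σy)/n = 126.7 − 171.5 = -44.8
b = Sxy/Sxx = -44.8/86 = -0.520930
a = ȳ − b·x̄ = 6.125 − (-0.520930)·7 = 9.771512
ŷ(2) = 9.771512 + (-0.520930)·2 = 8.729651
residual = y − ŷ = 7.4 − 8.729651 = -1.329651

-1.33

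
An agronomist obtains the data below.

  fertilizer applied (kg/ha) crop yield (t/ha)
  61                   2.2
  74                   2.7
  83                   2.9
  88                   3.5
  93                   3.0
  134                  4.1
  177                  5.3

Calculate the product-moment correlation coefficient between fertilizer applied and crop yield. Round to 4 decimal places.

n = 7, Σx = 710, Σy = 23.7, Σxy = 2649.2, Σx² = 81764, Σy² = 86.69
Sxx = Σx² − (Σx)²/n = 81764 − 72014.285714 = 9749.714286
Sxy = Σxy − (Σx)(Σy)/n = 2649.2 − 2403.857143 = 245.342857
Syy = Σy² − (Σy)²/n = 86.69 − 80.241429 = 6.448571
r = Sxy/√(Sxx·Syy) = 245.342857/√(62871.728980) = 245.342857/250.742356 = 0.978466

0.9785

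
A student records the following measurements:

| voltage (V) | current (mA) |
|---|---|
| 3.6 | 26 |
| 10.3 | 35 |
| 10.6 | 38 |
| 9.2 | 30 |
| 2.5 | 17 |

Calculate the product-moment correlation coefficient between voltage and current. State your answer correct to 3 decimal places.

0.927

n = 5, Σx = 36.2, Σy = 146, Σxy = 1175.4, Σx² = 322.3, Σy² = 4534
Sxx = Σx² − (Σx)²/n = 322.3 − 262.088 = 60.212
Sxy = Σxy − (Σx)(Σy)/n = 1175.4 − 1057.04 = 118.36
Syy = Σy² − (Σy)²/n = 4534 − 4263.2 = 270.8
r = Sxy/√(Sxx·Syy) = 118.36/√(16305.4096) = 118.36/127.692637 = 0.926913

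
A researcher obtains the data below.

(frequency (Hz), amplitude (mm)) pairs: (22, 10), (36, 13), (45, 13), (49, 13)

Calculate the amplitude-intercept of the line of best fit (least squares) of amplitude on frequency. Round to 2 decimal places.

n = 4, Σx = 152, Σy = 49, Σxy = 1910, Σx² = 6206
Sxx = Σx² − (Σx)²/n = 6206 − 5776 = 430
Sxy = Σxy − (Σx)(Σy)/n = 1910 − 1862 = 48
b = Sxy/Sxx = 48/430 = 0.111628
a = ȳ − b·x̄ = 12.25 − 0.111628·38 = 8.008140

8.01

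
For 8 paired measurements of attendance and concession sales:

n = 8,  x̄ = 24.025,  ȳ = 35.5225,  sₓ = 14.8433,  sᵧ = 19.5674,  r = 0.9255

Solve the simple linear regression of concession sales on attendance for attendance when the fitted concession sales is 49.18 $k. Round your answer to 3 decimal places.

35.219

b = r · sᵧ/sₓ = 0.9255 · 19.5674/14.8433 = 1.220054
a = ȳ − b·x̄ = 35.5225 − 1.220054·24.025 = 6.210701
Set a + b·x = 49.18: x = (49.18 − 6.210701) / 1.220054 = 35.219176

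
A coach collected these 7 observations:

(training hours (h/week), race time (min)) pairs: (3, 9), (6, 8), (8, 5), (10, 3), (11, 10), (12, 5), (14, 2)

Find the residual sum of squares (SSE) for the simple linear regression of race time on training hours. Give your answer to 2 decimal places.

n = 7, Σx = 64, Σy = 42, Σxy = 343, Σx² = 670, Σy² = 308
Sxx = Σx² − (Σx)²/n = 670 − 585.142857 = 84.857143
Sxy = Σxy − (Σx)(Σy)/n = 343 − 384 = -41
Syy = Σy² − (Σy)²/n = 308 − 252 = 56
b = Sxy/Sxx = -41/84.857143 = -0.483165
SSE = Syy − b·Sxy = 56 − (-0.483165)·(-41) = 36.190236

36.19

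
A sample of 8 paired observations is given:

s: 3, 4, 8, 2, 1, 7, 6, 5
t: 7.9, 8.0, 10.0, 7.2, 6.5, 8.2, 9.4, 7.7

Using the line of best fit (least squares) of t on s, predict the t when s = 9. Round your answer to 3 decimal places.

9.918

n = 8, Σx = 36, Σy = 64.9, Σxy = 308.9, Σx² = 204
Sxx = Σx² − (Σx)²/n = 204 − 162 = 42
Sxy = Σxy − (Σx)(Σy)/n = 308.9 − 292.05 = 16.85
b = Sxy/Sxx = 16.85/42 = 0.401190
a = ȳ − b·x̄ = 8.1125 − 0.401190·4.5 = 6.307143
ŷ(9) = a + b·9 = 6.307143 + 0.401190·9 = 9.917857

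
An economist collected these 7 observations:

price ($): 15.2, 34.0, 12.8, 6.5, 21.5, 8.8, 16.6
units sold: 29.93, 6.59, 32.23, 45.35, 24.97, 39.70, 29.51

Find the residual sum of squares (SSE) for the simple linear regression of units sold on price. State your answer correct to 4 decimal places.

17.2473

n = 7, Σx = 115.4, Σy = 208.28, Σxy = 2762.396, Σx² = 2408.38, Σy² = 7105.0594
Sxx = Σx² − (Σx)²/n = 2408.38 − 1902.451429 = 505.928571
Sxy = Σxy − (Σx)(Σy)/n = 2762.396 − 3433.644571 = -671.248571
Syy = Σy² − (Σy)²/n = 7105.0594 − 6197.222629 = 907.836771
b = Sxy/Sxx = -671.248571/505.928571 = -1.326765
SSE = Syy − b·Sxy = 907.836771 − (-1.326765)·(-671.248571) = 17.247328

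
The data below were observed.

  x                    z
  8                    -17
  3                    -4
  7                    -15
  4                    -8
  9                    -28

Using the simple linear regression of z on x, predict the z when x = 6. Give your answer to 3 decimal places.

n = 5, Σx = 31, Σy = -72, Σxy = -537, Σx² = 219
Sxx = Σx² − (Σx)²/n = 219 − 192.2 = 26.8
Sxy = Σxy − (Σx)(Σy)/n = -537 − (-446.4) = -90.6
b = Sxy/Sxx = -90.6/26.8 = -3.380597
a = ȳ − b·x̄ = -14.4 − (-3.380597)·6.2 = 6.559701
ŷ(6) = a + b·6 = 6.559701 + (-3.380597)·6 = -13.723881

-13.724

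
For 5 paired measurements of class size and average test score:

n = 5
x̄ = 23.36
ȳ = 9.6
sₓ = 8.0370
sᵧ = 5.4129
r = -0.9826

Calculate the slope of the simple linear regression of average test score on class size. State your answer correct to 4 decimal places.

-0.6618

b = r · sᵧ/sₓ = -0.9826 · 5.4129/8.037 = -0.661779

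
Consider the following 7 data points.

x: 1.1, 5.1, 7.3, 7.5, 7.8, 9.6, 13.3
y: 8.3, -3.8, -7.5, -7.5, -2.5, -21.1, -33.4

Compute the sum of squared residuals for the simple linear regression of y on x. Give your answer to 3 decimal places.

n = 7, Σx = 51.7, Σy = -67.5, Σxy = -787.53, Σx² = 466.65, Σy² = 1762.85
Sxx = Σx² − (Σx)²/n = 466.65 − 381.841429 = 84.808571
Sxy = Σxy − (Σx)(Σy)/n = -787.53 − (-498.535714) = -288.994286
Syy = Σy² − (Σy)²/n = 1762.85 − 650.892857 = 1111.957143
b = Sxy/Sxx = -288.994286/84.808571 = -3.407607
SSE = Syy − b·Sxy = 1111.957143 − (-3.407607)·(-288.994286) = 127.178178

127.178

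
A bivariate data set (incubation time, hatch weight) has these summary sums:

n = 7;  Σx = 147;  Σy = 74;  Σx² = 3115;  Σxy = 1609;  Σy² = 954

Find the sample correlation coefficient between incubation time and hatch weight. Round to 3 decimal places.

Sxx = Σx² − (Σx)²/n = 3115 − 3087 = 28
Sxy = Σxy − (Σx)(Σy)/n = 1609 − 1554 = 55
Syy = Σy² − (Σy)²/n = 954 − 782.285714 = 171.714286
r = Sxy/√(Sxx·Syy) = 55/√(4808) = 55/69.339743 = 0.793196

0.793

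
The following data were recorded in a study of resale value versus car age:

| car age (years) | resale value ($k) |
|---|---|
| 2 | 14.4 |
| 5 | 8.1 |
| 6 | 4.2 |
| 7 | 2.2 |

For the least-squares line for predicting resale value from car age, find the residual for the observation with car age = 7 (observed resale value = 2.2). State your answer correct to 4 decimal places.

n = 4, Σx = 20, Σy = 28.9, Σxy = 109.9, Σx² = 114
Sxx = Σx² − (Σx)²/n = 114 − 100 = 14
Sxy = Σxy − (Σx)(Σy)/n = 109.9 − 144.5 = -34.6
b = Sxy/Sxx = -34.6/14 = -2.471429
a = ȳ − b·x̄ = 7.225 − (-2.471429)·5 = 19.582143
ŷ(7) = 19.582143 + (-2.471429)·7 = 2.282143
residual = y − ŷ = 2.2 − 2.282143 = -0.082143

-0.0821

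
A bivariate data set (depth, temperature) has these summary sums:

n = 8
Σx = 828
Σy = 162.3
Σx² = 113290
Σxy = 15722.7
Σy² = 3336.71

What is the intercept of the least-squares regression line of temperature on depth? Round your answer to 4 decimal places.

24.3212

Sxx = Σx² − (Σx)²/n = 113290 − 85698 = 27592
Sxy = Σxy − (Σx)(Σy)/n = 15722.7 − 16798.05 = -1075.35
b = Sxy/Sxx = -1075.35/27592 = -0.038973
a = ȳ − b·x̄ = 20.2875 − (-0.038973)·103.5 = 24.321232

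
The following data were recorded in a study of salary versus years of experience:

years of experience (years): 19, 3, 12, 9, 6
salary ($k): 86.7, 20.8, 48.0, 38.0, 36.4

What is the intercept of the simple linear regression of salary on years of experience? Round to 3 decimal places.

n = 5, Σx = 49, Σy = 229.9, Σxy = 2846.1, Σx² = 631
Sxx = Σx² − (Σx)²/n = 631 − 480.2 = 150.8
Sxy = Σxy − (Σx)(Σy)/n = 2846.1 − 2253.02 = 593.08
b = Sxy/Sxx = 593.08/150.8 = 3.932891
a = ȳ − b·x̄ = 45.98 − 3.932891·9.8 = 7.437666

7.438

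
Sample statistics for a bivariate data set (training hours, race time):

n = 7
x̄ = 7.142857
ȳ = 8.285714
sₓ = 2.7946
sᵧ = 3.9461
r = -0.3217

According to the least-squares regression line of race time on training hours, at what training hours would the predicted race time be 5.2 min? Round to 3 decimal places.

13.936

b = r · sᵧ/sₓ = -0.3217 · 3.9461/2.7946 = -0.454255
a = ȳ − b·x̄ = 8.285714 − (-0.454255)·7.142857 = 11.530391
Set a + b·x = 5.2: x = (5.2 − 11.530391) / (-0.454255) = 13.935772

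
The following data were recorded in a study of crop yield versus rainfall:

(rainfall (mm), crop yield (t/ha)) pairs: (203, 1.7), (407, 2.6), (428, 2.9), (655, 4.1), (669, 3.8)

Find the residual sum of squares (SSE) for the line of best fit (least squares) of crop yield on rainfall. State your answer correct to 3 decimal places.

0.087

n = 5, Σx = 2362, Σy = 15.1, Σxy = 7872.2, Σx² = 1266628, Σy² = 49.31
Sxx = Σx² − (Σx)²/n = 1266628 − 1115808.8 = 150819.2
Sxy = Σxy − (Σx)(Σy)/n = 7872.2 − 7133.24 = 738.96
Syy = Σy² − (Σy)²/n = 49.31 − 45.602 = 3.708
b = Sxy/Sxx = 738.96/150819.2 = 0.004900
SSE = Syy − b·Sxy = 3.708 − 0.004900·738.96 = 0.087361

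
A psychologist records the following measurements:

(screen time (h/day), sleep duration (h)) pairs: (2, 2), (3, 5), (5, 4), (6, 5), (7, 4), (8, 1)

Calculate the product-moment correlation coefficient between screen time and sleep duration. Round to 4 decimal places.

-0.1839

n = 6, Σx = 31, Σy = 21, Σxy = 105, Σx² = 187, Σy² = 87
Sxx = Σx² − (Σx)²/n = 187 − 160.166667 = 26.833333
Sxy = Σxy − (Σx)(Σy)/n = 105 − 108.5 = -3.5
Syy = Σy² − (Σy)²/n = 87 − 73.5 = 13.5
r = Sxy/√(Sxx·Syy) = -3.5/√(362.25) = -3.5/19.032866 = -0.183892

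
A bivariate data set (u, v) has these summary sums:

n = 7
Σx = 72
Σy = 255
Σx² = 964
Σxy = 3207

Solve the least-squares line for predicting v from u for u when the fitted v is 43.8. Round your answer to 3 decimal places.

Sxx = Σx² − (Σx)²/n = 964 − 740.571429 = 223.428571
Sxy = Σxy − (Σx)(Σy)/n = 3207 − 2622.857143 = 584.142857
b = Sxy/Sxx = 584.142857/223.428571 = 2.614450
a = ȳ − b·x̄ = 36.428571 − 2.614450·10.285714 = 9.537084
Set a + b·x = 43.8: x = (43.8 − 9.537084) / 2.614450 = 13.105209

13.105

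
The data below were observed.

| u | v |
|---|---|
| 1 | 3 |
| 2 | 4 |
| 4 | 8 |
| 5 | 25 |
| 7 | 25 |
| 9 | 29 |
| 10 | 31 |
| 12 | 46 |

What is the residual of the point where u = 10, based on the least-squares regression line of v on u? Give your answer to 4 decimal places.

-4.2326

n = 8, Σx = 50, Σy = 171, Σxy = 1466, Σx² = 420
Sxx = Σx² − (Σx)²/n = 420 − 312.5 = 107.5
Sxy = Σxy − (Σx)(Σy)/n = 1466 − 1068.75 = 397.25
b = Sxy/Sxx = 397.25/107.5 = 3.695349
a = ȳ − b·x̄ = 21.375 − 3.695349·6.25 = -1.720930
ŷ(10) = -1.720930 + 3.695349·10 = 35.232558
residual = y − ŷ = 31 − 35.232558 = -4.232558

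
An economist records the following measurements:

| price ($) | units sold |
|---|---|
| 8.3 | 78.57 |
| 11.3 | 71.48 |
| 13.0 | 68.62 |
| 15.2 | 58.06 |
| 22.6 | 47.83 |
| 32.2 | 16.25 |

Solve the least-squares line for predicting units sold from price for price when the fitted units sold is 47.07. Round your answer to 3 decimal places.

n = 6, Σx = 102.6, Σy = 340.81, Σxy = 4838.635, Σx² = 2144.22
Sxx = Σx² − (Σx)²/n = 2144.22 − 1754.46 = 389.76
Sxy = Σxy − (Σx)(Σy)/n = 4838.635 − 5827.851 = -989.216
b = Sxy/Sxx = -989.216/389.76 = -2.538013
a = ȳ − b·x̄ = 56.801667 − (-2.538013)·17.1 = 100.201691
Set a + b·x = 47.07: x = (47.07 − 100.201691) / (-2.538013) = 20.934364

20.934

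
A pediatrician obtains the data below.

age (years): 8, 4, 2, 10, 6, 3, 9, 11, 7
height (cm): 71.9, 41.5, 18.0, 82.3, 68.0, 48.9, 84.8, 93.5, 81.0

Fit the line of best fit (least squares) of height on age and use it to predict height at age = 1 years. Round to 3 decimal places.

24.395

n = 9, Σx = 60, Σy = 589.9, Σxy = 4513.6, Σx² = 480
Sxx = Σx² − (Σx)²/n = 480 − 400 = 80
Sxy = Σxy − (Σx)(Σy)/n = 4513.6 − 3932.666667 = 580.933333
b = Sxy/Sxx = 580.933333/80 = 7.261667
a = ȳ − b·x̄ = 65.544444 − 7.261667·6.666667 = 17.133333
ŷ(1) = a + b·1 = 17.133333 + 7.261667·1 = 24.395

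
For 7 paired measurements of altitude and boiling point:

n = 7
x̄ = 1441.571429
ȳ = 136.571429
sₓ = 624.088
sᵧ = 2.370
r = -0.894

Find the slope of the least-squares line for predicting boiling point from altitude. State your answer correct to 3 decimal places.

b = r · sᵧ/sₓ = -0.894 · 2.37/624.088 = -0.003395

-0.003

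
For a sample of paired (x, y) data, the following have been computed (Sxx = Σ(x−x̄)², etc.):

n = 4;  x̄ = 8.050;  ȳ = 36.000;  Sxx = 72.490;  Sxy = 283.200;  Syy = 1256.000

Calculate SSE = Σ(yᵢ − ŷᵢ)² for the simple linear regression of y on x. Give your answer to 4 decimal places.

149.6096

b = Sxy/Sxx = 283.2/72.49 = 3.906746
SSE = Syy − b·Sxy = 1256 − 3.906746·283.2 = 149.609601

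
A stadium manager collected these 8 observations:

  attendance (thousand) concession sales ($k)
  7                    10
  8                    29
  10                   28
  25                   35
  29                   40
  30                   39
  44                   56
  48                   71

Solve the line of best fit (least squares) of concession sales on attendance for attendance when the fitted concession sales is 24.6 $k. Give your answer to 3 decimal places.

n = 8, Σx = 201, Σy = 308, Σxy = 9659, Σx² = 6819
Sxx = Σx² − (Σx)²/n = 6819 − 5050.125 = 1768.875
Sxy = Σxy − (Σx)(Σy)/n = 9659 − 7738.5 = 1920.5
b = Sxy/Sxx = 1920.5/1768.875 = 1.085718
a = ȳ − b·x̄ = 38.5 − 1.085718·25.125 = 11.221327
Set a + b·x = 24.6: x = (24.6 − 11.221327) / 1.085718 = 12.322416

12.322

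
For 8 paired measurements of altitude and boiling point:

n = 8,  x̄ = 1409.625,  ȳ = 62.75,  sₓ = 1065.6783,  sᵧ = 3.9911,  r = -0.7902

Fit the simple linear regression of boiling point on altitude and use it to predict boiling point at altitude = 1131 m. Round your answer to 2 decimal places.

b = r · sᵧ/sₓ = -0.7902 · 3.9911/1065.6783 = -0.002959
a = ȳ − b·x̄ = 62.75 − (-0.002959)·1409.625 = 66.921643
ŷ(1131) = a + b·1131 = 66.921643 + (-0.002959)·1131 = 63.574563

63.57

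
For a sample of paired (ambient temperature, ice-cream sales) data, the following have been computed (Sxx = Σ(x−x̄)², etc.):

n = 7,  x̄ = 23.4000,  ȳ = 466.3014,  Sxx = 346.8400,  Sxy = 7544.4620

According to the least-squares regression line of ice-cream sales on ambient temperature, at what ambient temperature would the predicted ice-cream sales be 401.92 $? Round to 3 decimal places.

b = Sxy/Sxx = 7544.462/346.84 = 21.751995
a = ȳ − b·x̄ = 466.3014 − 21.751995·23.4 = -42.695287
Set a + b·x = 401.92: x = (401.92 − (-42.695287)) / 21.751995 = 20.440207

20.440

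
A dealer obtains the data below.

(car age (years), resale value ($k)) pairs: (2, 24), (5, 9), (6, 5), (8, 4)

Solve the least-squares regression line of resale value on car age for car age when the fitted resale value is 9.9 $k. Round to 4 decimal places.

5.4218

n = 4, Σx = 21, Σy = 42, Σxy = 155, Σx² = 129
Sxx = Σx² − (Σx)²/n = 129 − 110.25 = 18.75
Sxy = Σxy − (Σx)(Σy)/n = 155 − 220.5 = -65.5
b = Sxy/Sxx = -65.5/18.75 = -3.493333
a = ȳ − b·x̄ = 10.5 − (-3.493333)·5.25 = 28.84
Set a + b·x = 9.9: x = (9.9 − 28.84) / (-3.493333) = 5.421756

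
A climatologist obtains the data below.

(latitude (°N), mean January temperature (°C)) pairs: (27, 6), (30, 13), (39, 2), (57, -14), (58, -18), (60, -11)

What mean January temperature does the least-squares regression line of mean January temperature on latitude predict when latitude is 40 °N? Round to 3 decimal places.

n = 6, Σx = 271, Σy = -22, Σxy = -1872, Σx² = 13363
Sxx = Σx² − (Σx)²/n = 13363 − 12240.166667 = 1122.833333
Sxy = Σxy − (Σx)(Σy)/n = -1872 − (-993.666667) = -878.333333
b = Sxy/Sxx = -878.333333/1122.833333 = -0.782247
a = ȳ − b·x̄ = -3.666667 − (-0.782247)·45.166667 = 31.664836
ŷ(40) = a + b·40 = 31.664836 + (-0.782247)·40 = 0.374944

0.375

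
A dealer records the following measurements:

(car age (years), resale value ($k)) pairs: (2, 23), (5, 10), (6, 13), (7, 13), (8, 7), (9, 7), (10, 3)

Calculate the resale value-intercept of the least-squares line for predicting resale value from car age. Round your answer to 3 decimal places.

n = 7, Σx = 47, Σy = 76, Σxy = 414, Σx² = 359
Sxx = Σx² − (Σx)²/n = 359 − 315.571429 = 43.428571
Sxy = Σxy − (Σx)(Σy)/n = 414 − 510.285714 = -96.285714
b = Sxy/Sxx = -96.285714/43.428571 = -2.217105
a = ȳ − b·x̄ = 10.857143 − (-2.217105)·6.714286 = 25.743421

25.743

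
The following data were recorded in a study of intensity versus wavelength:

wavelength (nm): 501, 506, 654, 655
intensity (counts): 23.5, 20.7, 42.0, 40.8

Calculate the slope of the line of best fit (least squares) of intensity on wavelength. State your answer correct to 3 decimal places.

0.127

n = 4, Σx = 2316, Σy = 127, Σxy = 76439.7, Σx² = 1363778
Sxx = Σx² − (Σx)²/n = 1363778 − 1340964 = 22814
Sxy = Σxy − (Σx)(Σy)/n = 76439.7 − 73533 = 2906.7
b = Sxy/Sxx = 2906.7/22814 = 0.127409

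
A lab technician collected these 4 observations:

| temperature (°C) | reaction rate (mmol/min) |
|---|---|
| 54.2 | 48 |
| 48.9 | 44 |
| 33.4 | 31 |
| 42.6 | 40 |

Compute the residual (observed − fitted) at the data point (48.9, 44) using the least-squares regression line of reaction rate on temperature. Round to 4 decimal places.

-0.0896

n = 4, Σx = 179.1, Σy = 163, Σxy = 7492.6, Σx² = 8259.17
Sxx = Σx² − (Σx)²/n = 8259.17 − 8019.2025 = 239.9675
Sxy = Σxy − (Σx)(Σy)/n = 7492.6 − 7298.325 = 194.275
b = Sxy/Sxx = 194.275/239.9675 = 0.809589
a = ȳ − b·x̄ = 40.75 − 0.809589·44.775 = 4.500662
ŷ(48.9) = 4.500662 + 0.809589·48.9 = 44.089554
residual = y − ŷ = 44 − 44.089554 = -0.089554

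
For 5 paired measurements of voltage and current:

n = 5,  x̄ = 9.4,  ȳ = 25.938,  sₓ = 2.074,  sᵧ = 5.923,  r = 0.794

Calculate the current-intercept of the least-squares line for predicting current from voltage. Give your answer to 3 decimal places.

b = r · sᵧ/sₓ = 0.794 · 5.923/2.074 = 2.267532
a = ȳ − b·x̄ = 25.938 − 2.267532·9.4 = 4.623196

4.623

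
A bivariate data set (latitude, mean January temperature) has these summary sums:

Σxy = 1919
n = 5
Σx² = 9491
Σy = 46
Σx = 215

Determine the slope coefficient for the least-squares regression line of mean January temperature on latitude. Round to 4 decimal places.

-0.2398

Sxx = Σx² − (Σx)²/n = 9491 − 9245 = 246
Sxy = Σxy − (Σx)(Σy)/n = 1919 − 1978 = -59
b = Sxy/Sxx = -59/246 = -0.239837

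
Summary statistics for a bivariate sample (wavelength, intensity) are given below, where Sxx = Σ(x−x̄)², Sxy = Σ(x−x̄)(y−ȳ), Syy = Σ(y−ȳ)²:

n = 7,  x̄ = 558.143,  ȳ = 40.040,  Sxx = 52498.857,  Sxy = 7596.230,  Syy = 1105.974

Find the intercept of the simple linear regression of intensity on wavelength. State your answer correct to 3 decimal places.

b = Sxy/Sxx = 7596.23/52498.857 = 0.144693
a = ȳ − b·x̄ = 40.04 − 0.144693·558.143 = -40.719522

-40.720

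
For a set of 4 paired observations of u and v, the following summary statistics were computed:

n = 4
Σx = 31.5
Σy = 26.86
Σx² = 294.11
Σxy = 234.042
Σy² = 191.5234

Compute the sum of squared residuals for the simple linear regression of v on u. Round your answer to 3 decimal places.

Sxx = Σx² − (Σx)²/n = 294.11 − 248.0625 = 46.0475
Sxy = Σxy − (Σx)(Σy)/n = 234.042 − 211.5225 = 22.5195
Syy = Σy² − (Σy)²/n = 191.5234 − 180.3649 = 11.1585
b = Sxy/Sxx = 22.5195/46.0475 = 0.489049
SSE = Syy − b·Sxy = 11.1585 − 0.489049·22.5195 = 0.145353

0.145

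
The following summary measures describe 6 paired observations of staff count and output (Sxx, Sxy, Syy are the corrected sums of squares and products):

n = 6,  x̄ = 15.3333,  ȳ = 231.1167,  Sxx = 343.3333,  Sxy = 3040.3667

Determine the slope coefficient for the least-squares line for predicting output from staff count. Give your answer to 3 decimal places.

b = Sxy/Sxx = 3040.3667/343.3333 = 8.855438

8.855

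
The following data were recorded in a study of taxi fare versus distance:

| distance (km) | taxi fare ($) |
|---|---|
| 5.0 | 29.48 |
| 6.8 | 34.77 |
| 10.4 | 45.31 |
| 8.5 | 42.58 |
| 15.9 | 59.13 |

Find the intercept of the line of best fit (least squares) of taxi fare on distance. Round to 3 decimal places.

17.260

n = 5, Σx = 46.6, Σy = 211.27, Σxy = 2157.157, Σx² = 504.46
Sxx = Σx² − (Σx)²/n = 504.46 − 434.312 = 70.148
Sxy = Σxy − (Σx)(Σy)/n = 2157.157 − 1969.0364 = 188.1206
b = Sxy/Sxx = 188.1206/70.148 = 2.681767
a = ȳ − b·x̄ = 42.254 − 2.681767·9.32 = 17.259930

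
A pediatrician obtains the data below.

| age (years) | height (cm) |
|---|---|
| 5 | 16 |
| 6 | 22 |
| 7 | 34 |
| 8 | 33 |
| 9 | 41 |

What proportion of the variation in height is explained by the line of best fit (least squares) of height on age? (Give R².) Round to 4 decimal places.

n = 5, Σx = 35, Σy = 146, Σxy = 1083, Σx² = 255, Σy² = 4666
Sxx = Σx² − (Σx)²/n = 255 − 245 = 10
Sxy = Σxy − (Σx)(Σy)/n = 1083 − 1022 = 61
Syy = Σy² − (Σy)²/n = 4666 − 4263.2 = 402.8
R² = Sxy²/(Sxx·Syy) = (61)²/(10·402.8) = 0.923784

0.9238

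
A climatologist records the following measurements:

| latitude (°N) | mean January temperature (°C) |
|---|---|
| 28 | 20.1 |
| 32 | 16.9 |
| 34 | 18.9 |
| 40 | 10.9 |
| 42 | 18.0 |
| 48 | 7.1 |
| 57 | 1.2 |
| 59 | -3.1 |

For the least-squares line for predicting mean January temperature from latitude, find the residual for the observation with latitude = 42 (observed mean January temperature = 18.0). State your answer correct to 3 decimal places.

n = 8, Σx = 340, Σy = 90, Σxy = 3164.5, Σx² = 15362
Sxx = Σx² − (Σx)²/n = 15362 − 14450 = 912
Sxy = Σxy − (Σx)(Σy)/n = 3164.5 − 3825 = -660.5
b = Sxy/Sxx = -660.5/912 = -0.724232
a = ȳ − b·x̄ = 11.25 − (-0.724232)·42.5 = 42.029879
ŷ(42) = 42.029879 + (-0.724232)·42 = 11.612116
residual = y − ŷ = 18.0 − 11.612116 = 6.387884

6.388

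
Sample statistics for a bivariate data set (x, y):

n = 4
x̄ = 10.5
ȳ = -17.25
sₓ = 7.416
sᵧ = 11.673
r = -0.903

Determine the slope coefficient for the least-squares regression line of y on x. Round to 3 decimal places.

b = r · sᵧ/sₓ = -0.903 · 11.673/7.416 = -1.421348

-1.421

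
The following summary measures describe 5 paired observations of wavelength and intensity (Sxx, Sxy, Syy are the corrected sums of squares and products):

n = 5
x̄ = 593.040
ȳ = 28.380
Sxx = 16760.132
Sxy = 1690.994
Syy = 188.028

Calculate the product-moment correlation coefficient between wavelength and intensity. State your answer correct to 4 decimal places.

0.9526

r = Sxy/√(Sxx·Syy) = 1690.994/√(3151374.099696) = 1690.994/1775.211001 = 0.952559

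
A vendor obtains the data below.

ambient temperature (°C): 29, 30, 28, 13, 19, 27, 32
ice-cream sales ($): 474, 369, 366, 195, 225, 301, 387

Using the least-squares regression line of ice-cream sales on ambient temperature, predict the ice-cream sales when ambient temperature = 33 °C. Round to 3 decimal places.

n = 7, Σx = 178, Σy = 2317, Σxy = 62385, Σx² = 4808
Sxx = Σx² − (Σx)²/n = 4808 − 4526.285714 = 281.714286
Sxy = Σxy − (Σx)(Σy)/n = 62385 − 58918 = 3467
b = Sxy/Sxx = 3467/281.714286 = 12.306795
a = ȳ − b·x̄ = 331 − 12.306795·25.428571 = 18.055781
ŷ(33) = a + b·33 = 18.055781 + 12.306795·33 = 424.180020

424.180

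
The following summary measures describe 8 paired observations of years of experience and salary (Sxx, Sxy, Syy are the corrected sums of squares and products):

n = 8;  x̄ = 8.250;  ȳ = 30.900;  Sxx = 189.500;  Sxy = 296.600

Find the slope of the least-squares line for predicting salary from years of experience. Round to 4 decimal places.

b = Sxy/Sxx = 296.6/189.5 = 1.565172

1.5652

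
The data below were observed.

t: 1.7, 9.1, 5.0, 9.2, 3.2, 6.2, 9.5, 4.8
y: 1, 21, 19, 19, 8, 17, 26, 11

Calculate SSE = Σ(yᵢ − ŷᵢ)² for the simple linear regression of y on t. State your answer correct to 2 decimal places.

n = 8, Σx = 48.7, Σy = 122, Σxy = 893.4, Σx² = 357.31, Σy² = 2314
Sxx = Σx² − (Σx)²/n = 357.31 − 296.46125 = 60.84875
Sxy = Σxy − (Σx)(Σy)/n = 893.4 − 742.675 = 150.725
Syy = Σy² − (Σy)²/n = 2314 − 1860.5 = 453.5
b = Sxy/Sxx = 150.725/60.84875 = 2.477043
SSE = Syy − b·Sxy = 453.5 − 2.477043·150.725 = 80.147620

80.15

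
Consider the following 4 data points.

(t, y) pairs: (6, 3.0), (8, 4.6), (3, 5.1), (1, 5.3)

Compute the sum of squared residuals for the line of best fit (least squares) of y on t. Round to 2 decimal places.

2.18

n = 4, Σx = 18, Σy = 18, Σxy = 75.4, Σx² = 110, Σy² = 84.26
Sxx = Σx² − (Σx)²/n = 110 − 81 = 29
Sxy = Σxy − (Σx)(Σy)/n = 75.4 − 81 = -5.6
Syy = Σy² − (Σy)²/n = 84.26 − 81 = 3.26
b = Sxy/Sxx = -5.6/29 = -0.193103
SSE = Syy − b·Sxy = 3.26 − (-0.193103)·(-5.6) = 2.178621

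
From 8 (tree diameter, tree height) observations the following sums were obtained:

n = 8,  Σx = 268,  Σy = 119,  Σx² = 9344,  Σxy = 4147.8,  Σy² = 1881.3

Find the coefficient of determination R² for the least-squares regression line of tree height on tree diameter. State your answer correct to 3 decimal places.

0.639

Sxx = Σx² − (Σx)²/n = 9344 − 8978 = 366
Sxy = Σxy − (Σx)(Σy)/n = 4147.8 − 3986.5 = 161.3
Syy = Σy² − (Σy)²/n = 1881.3 − 1770.125 = 111.175
R² = Sxy²/(Sxx·Syy) = (161.3)²/(366·111.175) = 0.639412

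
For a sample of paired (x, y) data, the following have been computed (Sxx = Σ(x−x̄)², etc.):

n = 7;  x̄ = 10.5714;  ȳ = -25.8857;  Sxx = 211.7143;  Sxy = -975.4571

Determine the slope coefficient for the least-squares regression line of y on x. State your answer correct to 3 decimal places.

-4.607

b = Sxy/Sxx = -975.4571/211.7143 = -4.607422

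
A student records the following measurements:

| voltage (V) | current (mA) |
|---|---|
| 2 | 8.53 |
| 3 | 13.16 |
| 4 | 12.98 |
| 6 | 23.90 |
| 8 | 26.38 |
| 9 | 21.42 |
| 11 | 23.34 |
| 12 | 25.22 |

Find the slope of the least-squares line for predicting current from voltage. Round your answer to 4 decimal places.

1.5475

n = 8, Σx = 55, Σy = 154.93, Σxy = 1215.06, Σx² = 475
Sxx = Σx² − (Σx)²/n = 475 − 378.125 = 96.875
Sxy = Σxy − (Σx)(Σy)/n = 1215.06 − 1065.14375 = 149.91625
b = Sxy/Sxx = 149.91625/96.875 = 1.547523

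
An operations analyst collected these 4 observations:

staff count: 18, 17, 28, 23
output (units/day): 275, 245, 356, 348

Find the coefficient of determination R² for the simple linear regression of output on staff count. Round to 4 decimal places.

0.8630

n = 4, Σx = 86, Σy = 1224, Σxy = 27087, Σx² = 1926, Σy² = 383490
Sxx = Σx² − (Σx)²/n = 1926 − 1849 = 77
Sxy = Σxy − (Σx)(Σy)/n = 27087 − 26316 = 771
Syy = Σy² − (Σy)²/n = 383490 − 374544 = 8946
R² = Sxy²/(Sxx·Syy) = (771)²/(77·8946) = 0.862957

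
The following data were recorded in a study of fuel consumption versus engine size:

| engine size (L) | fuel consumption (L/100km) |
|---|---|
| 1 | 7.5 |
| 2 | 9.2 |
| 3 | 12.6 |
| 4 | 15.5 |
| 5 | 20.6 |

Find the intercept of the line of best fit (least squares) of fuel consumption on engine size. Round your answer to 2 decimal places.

3.33

n = 5, Σx = 15, Σy = 65.4, Σxy = 228.7, Σx² = 55
Sxx = Σx² − (Σx)²/n = 55 − 45 = 10
Sxy = Σxy − (Σx)(Σy)/n = 228.7 − 196.2 = 32.5
b = Sxy/Sxx = 32.5/10 = 3.25
a = ȳ − b·x̄ = 13.08 − 3.25·3 = 3.33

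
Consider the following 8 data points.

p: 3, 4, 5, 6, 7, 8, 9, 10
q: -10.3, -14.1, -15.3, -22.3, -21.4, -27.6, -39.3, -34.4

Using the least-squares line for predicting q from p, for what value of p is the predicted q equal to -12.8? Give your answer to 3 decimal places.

n = 8, Σx = 52, Σy = -184.7, Σxy = -1365.9, Σx² = 380
Sxx = Σx² − (Σx)²/n = 380 − 338 = 42
Sxy = Σxy − (Σx)(Σy)/n = -1365.9 − (-1200.55) = -165.35
b = Sxy/Sxx = -165.35/42 = -3.936905
a = ȳ − b·x̄ = -23.0875 − (-3.936905)·6.5 = 2.502381
Set a + b·x = -12.8: x = (-12.8 − 2.502381) / (-3.936905) = 3.886907

3.887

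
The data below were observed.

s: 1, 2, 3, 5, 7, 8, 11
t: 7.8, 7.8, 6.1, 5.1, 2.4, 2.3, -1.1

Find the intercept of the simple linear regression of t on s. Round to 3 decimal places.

9.148

n = 7, Σx = 37, Σy = 30.4, Σxy = 90.3, Σx² = 273
Sxx = Σx² − (Σx)²/n = 273 − 195.571429 = 77.428571
Sxy = Σxy − (Σx)(Σy)/n = 90.3 − 160.685714 = -70.385714
b = Sxy/Sxx = -70.385714/77.428571 = -0.909041
a = ȳ − b·x̄ = 4.342857 − (-0.909041)·5.285714 = 9.147786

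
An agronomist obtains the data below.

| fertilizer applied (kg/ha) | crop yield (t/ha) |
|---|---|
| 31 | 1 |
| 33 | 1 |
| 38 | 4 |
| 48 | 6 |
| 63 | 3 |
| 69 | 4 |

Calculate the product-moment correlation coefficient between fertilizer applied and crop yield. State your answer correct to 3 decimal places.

0.491

n = 6, Σx = 282, Σy = 19, Σxy = 969, Σx² = 14528, Σy² = 79
Sxx = Σx² − (Σx)²/n = 14528 − 13254 = 1274
Sxy = Σxy − (Σx)(Σy)/n = 969 − 893 = 76
Syy = Σy² − (Σy)²/n = 79 − 60.166667 = 18.833333
r = Sxy/√(Sxx·Syy) = 76/√(23993.666667) = 76/154.898892 = 0.490643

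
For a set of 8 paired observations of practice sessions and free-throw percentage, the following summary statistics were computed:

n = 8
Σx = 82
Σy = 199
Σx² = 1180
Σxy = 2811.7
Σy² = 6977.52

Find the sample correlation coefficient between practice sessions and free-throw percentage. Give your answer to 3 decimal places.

Sxx = Σx² − (Σx)²/n = 1180 − 840.5 = 339.5
Sxy = Σxy − (Σx)(Σy)/n = 2811.7 − 2039.75 = 771.95
Syy = Σy² − (Σy)²/n = 6977.52 − 4950.125 = 2027.395
r = Sxy/√(Sxx·Syy) = 771.95/√(688300.6025) = 771.95/829.638839 = 0.930465

0.930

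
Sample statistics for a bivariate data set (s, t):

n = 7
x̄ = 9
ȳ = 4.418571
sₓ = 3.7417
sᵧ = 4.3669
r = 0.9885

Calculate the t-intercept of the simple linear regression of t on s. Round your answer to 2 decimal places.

b = r · sᵧ/sₓ = 0.9885 · 4.3669/3.7417 = 1.153668
a = ȳ − b·x̄ = 4.418571 − 1.153668·9 = -5.964444

-5.96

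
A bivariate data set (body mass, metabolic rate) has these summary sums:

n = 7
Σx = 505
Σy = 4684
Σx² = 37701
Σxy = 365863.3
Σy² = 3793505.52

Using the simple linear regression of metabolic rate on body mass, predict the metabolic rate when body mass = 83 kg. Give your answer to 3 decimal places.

Sxx = Σx² − (Σx)²/n = 37701 − 36432.142857 = 1268.857143
Sxy = Σxy − (Σx)(Σy)/n = 365863.3 − 337917.142857 = 27946.157143
b = Sxy/Sxx = 27946.157143/1268.857143 = 22.024668
a = ȳ − b·x̄ = 669.142857 − 22.024668·72.142857 = -919.779610
ŷ(83) = a + b·83 = -919.779610 + 22.024668·83 = 908.267823

908.268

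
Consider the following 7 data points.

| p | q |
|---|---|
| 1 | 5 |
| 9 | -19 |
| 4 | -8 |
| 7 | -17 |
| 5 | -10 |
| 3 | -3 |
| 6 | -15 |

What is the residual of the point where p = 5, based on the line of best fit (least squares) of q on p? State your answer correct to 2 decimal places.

-0.43

n = 7, Σx = 35, Σy = -67, Σxy = -466, Σx² = 217
Sxx = Σx² − (Σx)²/n = 217 − 175 = 42
Sxy = Σxy − (Σx)(Σy)/n = -466 − (-335) = -131
b = Sxy/Sxx = -131/42 = -3.119048
a = ȳ − b·x̄ = -9.571429 − (-3.119048)·5 = 6.023810
ŷ(5) = 6.023810 + (-3.119048)·5 = -9.571429
residual = y − ŷ = -10 − (-9.571429) = -0.428571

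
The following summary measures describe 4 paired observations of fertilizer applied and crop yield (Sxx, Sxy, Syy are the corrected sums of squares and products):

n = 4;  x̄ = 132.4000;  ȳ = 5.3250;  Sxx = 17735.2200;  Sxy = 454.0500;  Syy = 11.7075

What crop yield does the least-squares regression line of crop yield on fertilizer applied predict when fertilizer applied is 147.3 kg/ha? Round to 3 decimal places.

b = Sxy/Sxx = 454.05/17735.22 = 0.025602
a = ȳ − b·x̄ = 5.325 − 0.025602·132.4 = 1.935348
ŷ(147.3) = a + b·147.3 = 1.935348 + 0.025602·147.3 = 5.706464

5.706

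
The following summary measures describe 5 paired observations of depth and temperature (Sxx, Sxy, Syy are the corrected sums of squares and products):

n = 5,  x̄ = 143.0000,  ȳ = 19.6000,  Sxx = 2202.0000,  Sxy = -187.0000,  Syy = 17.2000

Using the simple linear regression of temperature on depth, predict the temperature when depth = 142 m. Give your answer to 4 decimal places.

b = Sxy/Sxx = -187/2202 = -0.084923
a = ȳ − b·x̄ = 19.6 − (-0.084923)·143 = 31.743960
ŷ(142) = a + b·142 = 31.743960 + (-0.084923)·142 = 19.684923

19.6849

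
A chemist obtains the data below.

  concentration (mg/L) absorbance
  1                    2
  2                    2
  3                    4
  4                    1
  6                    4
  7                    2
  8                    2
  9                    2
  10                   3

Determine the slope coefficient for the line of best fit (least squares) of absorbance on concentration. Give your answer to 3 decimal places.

n = 9, Σx = 50, Σy = 22, Σxy = 124, Σx² = 360
Sxx = Σx² − (Σx)²/n = 360 − 277.777778 = 82.222222
Sxy = Σxy − (Σx)(Σy)/n = 124 − 122.222222 = 1.777778
b = Sxy/Sxx = 1.777778/82.222222 = 0.021622

0.022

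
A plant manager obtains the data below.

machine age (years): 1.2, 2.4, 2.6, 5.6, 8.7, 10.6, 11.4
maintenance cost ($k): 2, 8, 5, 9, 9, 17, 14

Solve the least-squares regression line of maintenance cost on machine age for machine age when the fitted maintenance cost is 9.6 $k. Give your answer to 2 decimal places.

6.49

n = 7, Σx = 42.5, Σy = 64, Σxy = 503.1, Σx² = 363.33
Sxx = Σx² − (Σx)²/n = 363.33 − 258.035714 = 105.294286
Sxy = Σxy − (Σx)(Σy)/n = 503.1 − 388.571429 = 114.528571
b = Sxy/Sxx = 114.528571/105.294286 = 1.087700
a = ȳ − b·x̄ = 9.142857 − 1.087700·6.071429 = 2.538966
Set a + b·x = 9.6: x = (9.6 − 2.538966) / 1.087700 = 6.491713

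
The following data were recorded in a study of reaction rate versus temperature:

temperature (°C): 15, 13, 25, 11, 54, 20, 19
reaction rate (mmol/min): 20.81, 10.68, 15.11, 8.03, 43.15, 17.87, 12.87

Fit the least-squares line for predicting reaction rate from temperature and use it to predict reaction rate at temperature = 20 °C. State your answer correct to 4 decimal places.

n = 7, Σx = 157, Σy = 128.52, Σxy = 3849.1, Σx² = 4817
Sxx = Σx² − (Σx)²/n = 4817 − 3521.285714 = 1295.714286
Sxy = Σxy − (Σx)(Σy)/n = 3849.1 − 2882.52 = 966.58
b = Sxy/Sxx = 966.58/1295.714286 = 0.745982
a = ȳ − b·x̄ = 18.36 − 0.745982·22.428571 = 1.628681
ŷ(20) = a + b·20 = 1.628681 + 0.745982·20 = 16.548329

16.5483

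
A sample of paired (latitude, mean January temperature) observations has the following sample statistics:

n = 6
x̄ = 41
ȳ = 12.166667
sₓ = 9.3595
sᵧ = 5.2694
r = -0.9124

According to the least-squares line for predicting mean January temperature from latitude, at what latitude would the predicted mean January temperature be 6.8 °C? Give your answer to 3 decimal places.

51.447

b = r · sᵧ/sₓ = -0.9124 · 5.2694/9.3595 = -0.513681
a = ȳ − b·x̄ = 12.166667 − (-0.513681)·41 = 33.227602
Set a + b·x = 6.8: x = (6.8 − 33.227602) / (-0.513681) = 51.447463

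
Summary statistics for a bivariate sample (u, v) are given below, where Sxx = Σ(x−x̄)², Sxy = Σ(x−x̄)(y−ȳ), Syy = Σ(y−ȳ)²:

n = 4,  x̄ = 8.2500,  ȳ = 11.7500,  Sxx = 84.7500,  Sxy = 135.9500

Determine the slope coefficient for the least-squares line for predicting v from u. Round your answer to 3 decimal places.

1.604

b = Sxy/Sxx = 135.95/84.75 = 1.604130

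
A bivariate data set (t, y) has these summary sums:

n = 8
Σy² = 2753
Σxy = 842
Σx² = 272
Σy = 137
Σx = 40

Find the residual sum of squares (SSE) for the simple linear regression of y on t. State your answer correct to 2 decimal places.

Sxx = Σx² − (Σx)²/n = 272 − 200 = 72
Sxy = Σxy − (Σx)(Σy)/n = 842 − 685 = 157
Syy = Σy² − (Σy)²/n = 2753 − 2346.125 = 406.875
b = Sxy/Sxx = 157/72 = 2.180556
SSE = Syy − b·Sxy = 406.875 − 2.180556·157 = 64.527778

64.53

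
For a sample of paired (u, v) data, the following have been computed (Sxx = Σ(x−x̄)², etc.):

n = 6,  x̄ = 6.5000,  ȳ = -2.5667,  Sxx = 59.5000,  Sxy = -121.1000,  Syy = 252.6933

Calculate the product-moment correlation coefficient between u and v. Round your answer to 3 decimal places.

r = Sxy/√(Sxx·Syy) = -121.1/√(15035.25135) = -121.1/122.618316 = -0.987618

-0.988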